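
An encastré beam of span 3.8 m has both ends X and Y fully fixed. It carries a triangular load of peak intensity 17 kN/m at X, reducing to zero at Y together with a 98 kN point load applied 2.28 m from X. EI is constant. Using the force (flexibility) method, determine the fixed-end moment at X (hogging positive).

Take the two fixed-end moments M_X, M_Y as redundants; the released structure is the simple span XY.
On the primary (simply-supported) span, the end slopes from the loading are:
  at X: triangular load, peak 17: w₀L³/(45EI) = 20.73/EI
  at Y: triangular load, peak 17: 7w₀L³/(360EI) = 18.14/EI
  at X: point load 98 at a = 2.28: Pab(L + b)/(6LEI) = 79.25/EI
  at Y: point load 98 at a = 2.28: Pab(L + a)/(6LEI) = 90.57/EI
  θ_X0 = 99.98/EI,  θ_Y0 = 108.7/EI
Flexibility coefficients: a unit moment at one end gives L/(3EI) there and L/(6EI) at the far end, so f₁₁ = f₂₂ = 1.267/EI and f₁₂ = f₂₁ = 0.6333/EI.
Compatibility — zero rotation at each built-in end:
  1.267 M_X + 0.6333 M_Y = 99.98
  0.6333 M_X + 1.267 M_Y = 108.7
Solving the pair gives M_X = 48.02 kN·m and M_Y = 61.81 kN·m (hogging).

M_X = 48.02 kN·m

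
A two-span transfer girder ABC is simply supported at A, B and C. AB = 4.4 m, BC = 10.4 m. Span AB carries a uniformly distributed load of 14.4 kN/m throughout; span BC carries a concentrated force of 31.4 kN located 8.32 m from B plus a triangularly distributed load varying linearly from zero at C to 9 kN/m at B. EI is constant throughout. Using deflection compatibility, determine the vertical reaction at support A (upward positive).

Insert a hinge at B; M_B is the redundant, and each span becomes simply supported.
Discontinuity in slope at B on the released structure — sum the simple-span end rotations:
  span AB: UDL 14.4: wL³/(24EI) = 51.11/EI
  span BC: point load 31.4 at a = 8.32: Pab(L + b)/(6LEI) = 108.7/EI
  span BC: triangular load, peak 9: w₀L³/(45EI) = 225/EI
  relative rotation θ_0 = (51.11 + 333.7)/EI = 384.8/EI
A unit hogging moment at B produces rotation L₁/(3EI) + L₂/(3EI) = 4.933/EI.
Slope continuity at B: θ_0 = M_B·4.933/EI, so M_B = 384.8/4.933 = 77.99 kN·m (hogging).
Span AB, ΣM about A with M_B applied at B: R_B^{AB}·4.4 = 139.4 + 77.99, so R_B^{AB} = 49.41 kN and R_A = 63.36 − 49.41 = 13.95 kN.

R_A = 13.95 kN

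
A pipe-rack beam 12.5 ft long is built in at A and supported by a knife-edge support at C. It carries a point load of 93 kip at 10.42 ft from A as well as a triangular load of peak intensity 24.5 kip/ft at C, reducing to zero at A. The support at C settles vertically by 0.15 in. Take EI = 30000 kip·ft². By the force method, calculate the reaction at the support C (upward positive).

Choose R_C as the redundant. The primary structure is the cantilever fixed at A.
Free-end deflection of the primary structure under the applied loading (downward +):
  point load 93 at a = 10.42: Pa²(3L − a)/(6EI) = 45574/EI
  triangular load, peak 24.5 at the free end: 11w₀L⁴/(120EI) = 54830/EI
  δ_0 = 100404/EI
Flexibility coefficient — unit upward force at C: δ_{CC} = L³/(3EI) = 651/EI.
With EI = 30000 kip·ft²: δ_0 = 3.3468 ft and δ_{CC} = 0.021701 ft/kip.
Compatibility — the beam at C must follow the support down by 0.0125 ft: δ_0 − R_C·δ_{CC} = 0.0125, so R_C = (3.3468 − 0.0125)/0.021701 = 153.6 kip.

R_C = 153.6 kip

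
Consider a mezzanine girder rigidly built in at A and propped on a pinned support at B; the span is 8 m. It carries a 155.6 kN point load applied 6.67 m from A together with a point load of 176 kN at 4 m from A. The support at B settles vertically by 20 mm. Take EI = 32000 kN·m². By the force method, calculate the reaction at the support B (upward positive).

R_B = 168.4 kN

Release the roller at B. Primary structure: cantilever fixed at A.
Deflection at B on the released cantilever, summing each load's contribution:
  point load 155.6 at a = 6.67: Pa²(3L − a)/(6EI) = 19994/EI
  point load 176 at a = 4: Pa²(3L − a)/(6EI) = 9387/EI
  δ_0 = 29381/EI
Tip deflection under a unit load at B: L³/(3EI) = 170.7/EI.
With EI = 32000 kN·m²: δ_0 = 0.91816 m and δ_{BB} = 0.005333 m/kN.
Compatibility — the beam at B must follow the support down by 0.02 m: δ_0 − R_B·δ_{BB} = 0.02, so R_B = (0.91816 − 0.02)/0.005333 = 168.4 kN.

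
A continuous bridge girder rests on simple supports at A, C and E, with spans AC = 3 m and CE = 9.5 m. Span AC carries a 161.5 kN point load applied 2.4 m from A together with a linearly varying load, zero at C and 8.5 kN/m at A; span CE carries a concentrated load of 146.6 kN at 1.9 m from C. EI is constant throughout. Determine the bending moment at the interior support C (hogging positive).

Release continuity at C by inserting a hinge; the redundant is the internal moment M_C. The primary structure is two simply-supported spans AC and CE.
Discontinuity in slope at C on the released structure — sum the simple-span end rotations:
  span AC: point load 161.5 at a = 2.4: Pab(L + a)/(6LEI) = 69.77/EI
  span AC: triangular load, peak 8.5: 7w₀L³/(360EI) = 4.463/EI
  span CE: point load 146.6 at a = 1.9: Pab(L + b)/(6LEI) = 635.1/EI
  relative rotation θ_0 = (74.23 + 635.1)/EI = 709.3/EI
A unit hogging moment at C produces rotation L₁/(3EI) + L₂/(3EI) = 4.167/EI.
Compatibility: M_C·(L₁+L₂)/(3EI) = θ_0, giving M_C = 170.2 kN·m (hogging).

M_C = 170.2 kN·m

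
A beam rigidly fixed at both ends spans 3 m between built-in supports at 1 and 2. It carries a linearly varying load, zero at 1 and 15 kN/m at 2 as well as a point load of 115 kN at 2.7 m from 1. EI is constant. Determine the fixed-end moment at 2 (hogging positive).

M_2 = 34.7 kN·m

Take the two fixed-end moments M_1, M_2 as redundants; the released structure is the simple span 12.
On the primary (simply-supported) span, the end slopes from the loading are:
  at 1: triangular load, peak 15: 7w₀L³/(360EI) = 7.875/EI
  at 2: triangular load, peak 15: w₀L³/(45EI) = 9/EI
  at 1: point load 115 at a = 2.7: Pab(L + b)/(6LEI) = 17.08/EI
  at 2: point load 115 at a = 2.7: Pab(L + a)/(6LEI) = 29.5/EI
  θ_10 = 24.95/EI,  θ_20 = 38.5/EI
Flexibility coefficients: a unit moment at one end gives L/(3EI) there and L/(6EI) at the far end, so f₁₁ = f₂₂ = 1/EI and f₁₂ = f₂₁ = 0.5/EI.
Compatibility — zero rotation at each built-in end:
  1 M_1 + 0.5 M_2 = 24.95
  0.5 M_1 + 1 M_2 = 38.5
Solving the pair gives M_1 = 7.605 kN·m and M_2 = 34.7 kN·m (hogging).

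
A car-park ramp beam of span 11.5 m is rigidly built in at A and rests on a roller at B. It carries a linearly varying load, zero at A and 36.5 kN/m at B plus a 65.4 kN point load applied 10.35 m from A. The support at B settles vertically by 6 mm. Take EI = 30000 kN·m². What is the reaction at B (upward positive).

R_B = 170.7 kN

Remove the prop at B; the released (primary) structure is a cantilever built in at A.
Downward deflection at the released point B due to the loads:
  triangular load, peak 36.5 at the free end: 11w₀L⁴/(120EI) = 58519/EI
  point load 65.4 at a = 10.35: Pa²(3L − a)/(6EI) = 28198/EI
  δ_0 = 86717/EI
Tip deflection under a unit load at B: L³/(3EI) = 507/EI.
With EI = 30000 kN·m²: δ_0 = 2.8906 m and δ_{BB} = 0.016899 m/kN.
Compatibility — the beam at B must follow the support down by 0.006 m: δ_0 − R_B·δ_{BB} = 0.006, so R_B = (2.8906 − 0.006)/0.016899 = 170.7 kN.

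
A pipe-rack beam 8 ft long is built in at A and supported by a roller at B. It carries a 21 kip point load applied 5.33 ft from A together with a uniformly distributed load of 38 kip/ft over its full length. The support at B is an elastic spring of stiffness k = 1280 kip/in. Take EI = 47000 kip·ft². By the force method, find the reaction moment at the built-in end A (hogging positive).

M_A = 346.5 kip·ft

Release the roller at B. Primary structure: cantilever fixed at A.
Downward deflection at the released point B due to the loads:
  point load 21 at a = 5.33: Pa²(3L − a)/(6EI) = 1856/EI
  UDL 38: wL⁴/(8EI) = 19456/EI
  δ_0 = 21312/EI
Tip deflection under a unit load at B: L³/(3EI) = 170.7/EI.
With EI = 47000 kip·ft²: δ_0 = 0.45345 ft and δ_{BB} = 0.003631 ft/kip.
Compatibility — the spring shortens by R_B/k under the reaction it provides: δ_0 − R_B·δ_{BB} = R_B/k. With 1/k = 1/(1280×12) ft/kip = 0.000065 ft/kip, R_B = δ_0 / (δ_{BB} + 1/k) = 0.45345 / (0.003631 + 0.000065) = 122.7 kip.
Moment equilibrium about A: M_A = Σ(load moments about A) − R_B·L = 1328 − 122.7×8 = 346.5 kip·ft.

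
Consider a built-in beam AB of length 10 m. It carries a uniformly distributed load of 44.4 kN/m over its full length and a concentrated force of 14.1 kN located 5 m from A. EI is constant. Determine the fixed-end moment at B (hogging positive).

Take the two fixed-end moments M_A, M_B as redundants; the released structure is the simple span AB.
End rotations of the released simple span under the applied load (×1/EI):
  at A: UDL 44.4: wL³/(24EI) = 1850/EI
  at B: UDL 44.4: wL³/(24EI) = 1850/EI
  at A: point load 14.1 at a = 5: Pab(L + b)/(6LEI) = 88.12/EI
  at B: point load 14.1 at a = 5: Pab(L + a)/(6LEI) = 88.12/EI
  θ_A0 = 1938/EI,  θ_B0 = 1938/EI
Flexibility coefficients: a unit moment at one end gives L/(3EI) there and L/(6EI) at the far end, so f₁₁ = f₂₂ = 3.333/EI and f₁₂ = f₂₁ = 1.667/EI.
Compatibility — zero rotation at each built-in end:
  3.333 M_A + 1.667 M_B = 1938
  1.667 M_A + 3.333 M_B = 1938
Solving the pair gives M_A = 387.6 kN·m and M_B = 387.6 kN·m (hogging).

M_B = 387.6 kN·m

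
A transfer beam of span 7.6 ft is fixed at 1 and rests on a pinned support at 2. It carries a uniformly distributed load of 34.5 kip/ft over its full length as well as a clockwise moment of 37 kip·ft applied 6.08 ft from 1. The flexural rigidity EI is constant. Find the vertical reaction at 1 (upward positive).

Choose R_2 as the redundant. The primary structure is the cantilever fixed at 1.
Downward deflection at the released point 2 due to the loads:
  UDL 34.5: wL⁴/(8EI) = 14387/EI
  clockwise couple 37 at a = 6.08: M₀a(2L − a)/(2EI) = 1026/EI
  δ_0 = 15413/EI
Tip deflection under a unit load at 2: L³/(3EI) = 146.3/EI.
The prop prevents deflection at 2: R_2 = δ_0/δ_{22} = 15413/146.3 = 105.3 kip.
Vertical equilibrium: R_1 = ΣP − R_2 = 262.2 − 105.3 = 156.9 kip.

R_1 = 156.9 kip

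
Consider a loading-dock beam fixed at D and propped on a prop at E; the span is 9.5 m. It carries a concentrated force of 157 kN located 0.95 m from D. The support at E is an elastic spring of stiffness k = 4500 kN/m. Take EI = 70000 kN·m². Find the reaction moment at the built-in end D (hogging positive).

Take the reaction at E as the redundant and release it; the primary structure is a cantilever fixed at D.
Deflection at E on the released cantilever, summing each load's contribution:
  point load 157 at a = 0.95: Pa²(3L − a)/(6EI) = 650.6/EI
Flexibility coefficient — unit upward force at E: δ_{EE} = L³/(3EI) = 285.8/EI.
With EI = 70000 kN·m²: δ_0 = 0.009294 m and δ_{EE} = 0.004083 m/kN.
Compatibility — the spring shortens by R_E/k under the reaction it provides: δ_0 − R_E·δ_{EE} = R_E/k. With 1/k = 0.000222 m/kN, R_E = δ_0 / (δ_{EE} + 1/k) = 0.009294 / (0.004083 + 0.000222) = 2.159 kN.
Moment equilibrium about D: M_D = Σ(load moments about D) − R_E·L = 149.2 − 2.159×9.5 = 128.6 kN·m.

M_D = 128.6 kN·m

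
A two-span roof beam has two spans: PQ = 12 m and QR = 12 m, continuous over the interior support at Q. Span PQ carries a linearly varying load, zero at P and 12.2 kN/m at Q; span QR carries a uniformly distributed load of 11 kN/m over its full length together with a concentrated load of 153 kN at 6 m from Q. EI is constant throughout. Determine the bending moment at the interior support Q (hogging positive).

Release continuity at Q by inserting a hinge; the redundant is the internal moment M_Q. The primary structure is two simply-supported spans PQ and QR.
Discontinuity in slope at Q on the released structure — sum the simple-span end rotations:
  span PQ: triangular load, peak 12.2: w₀L³/(45EI) = 468.5/EI
  span QR: UDL 11: wL³/(24EI) = 792/EI
  span QR: point load 153 at a = 6: Pab(L + b)/(6LEI) = 1377/EI
  relative rotation θ_0 = (468.5 + 2169)/EI = 2637/EI
A unit hogging moment at Q produces rotation L₁/(3EI) + L₂/(3EI) = 8/EI.
Compatibility: M_Q·(L₁+L₂)/(3EI) = θ_0, giving M_Q = 329.7 kN·m (hogging).

M_Q = 329.7 kN·m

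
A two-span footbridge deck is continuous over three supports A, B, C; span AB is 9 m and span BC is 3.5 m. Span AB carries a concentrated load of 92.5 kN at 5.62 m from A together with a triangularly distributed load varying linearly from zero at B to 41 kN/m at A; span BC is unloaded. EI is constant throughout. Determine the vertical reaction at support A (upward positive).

R_A = 129.6 kN

Take M_B as the redundant. Released structure: two simple spans AB and BC with a hinge at B.
End slopes at the hinge B, treating each span as simply supported:
  span AB: point load 92.5 at a = 5.62: Pab(L + a)/(6LEI) = 475.7/EI
  span AB: triangular load, peak 41: 7w₀L³/(360EI) = 581.2/EI
  relative rotation θ_0 = (1057 + 0)/EI = 1057/EI
A unit hogging moment at B produces rotation L₁/(3EI) + L₂/(3EI) = 4.167/EI.
Slope continuity at B: θ_0 = M_B·4.167/EI, so M_B = 1057/4.167 = 253.7 kN·m (hogging).
Span AB, ΣM about A with M_B applied at B: R_B^{AB}·9 = 1073 + 253.7, so R_B^{AB} = 147.4 kN and R_A = 277 − 147.4 = 129.6 kN.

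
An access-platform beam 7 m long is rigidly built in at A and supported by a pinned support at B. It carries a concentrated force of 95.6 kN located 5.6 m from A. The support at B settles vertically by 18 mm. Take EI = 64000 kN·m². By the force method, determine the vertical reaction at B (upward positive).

R_B = 57.23 kN

Choose R_B as the redundant. The primary structure is the cantilever fixed at A.
Downward deflection at the released point B due to the loads:
  point load 95.6 at a = 5.6: Pa²(3L − a)/(6EI) = 7695/EI
Flexibility coefficient — unit upward force at B: δ_{BB} = L³/(3EI) = 114.3/EI.
With EI = 64000 kN·m²: δ_0 = 0.12023 m and δ_{BB} = 0.001786 m/kN.
Compatibility — the beam at B must follow the support down by 0.018 m: δ_0 − R_B·δ_{BB} = 0.018, so R_B = (0.12023 − 0.018)/0.001786 = 57.23 kN.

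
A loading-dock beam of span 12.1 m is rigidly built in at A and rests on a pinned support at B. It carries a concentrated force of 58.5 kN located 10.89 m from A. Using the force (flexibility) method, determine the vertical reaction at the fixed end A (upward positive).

R_A = 8.746 kN

Choose R_B as the redundant. The primary structure is the cantilever fixed at A.
Free-end deflection of the primary structure under the applied loading (downward +):
  point load 58.5 at a = 10.89: Pa²(3L − a)/(6EI) = 29381/EI
Tip deflection under a unit load at B: L³/(3EI) = 590.5/EI.
Compatibility at B: δ_0 − R_B·δ_{BB} = 0, so R_B = 29381/590.5 = 49.75 kN.
Vertical equilibrium: R_A = ΣP − R_B = 58.5 − 49.75 = 8.746 kN.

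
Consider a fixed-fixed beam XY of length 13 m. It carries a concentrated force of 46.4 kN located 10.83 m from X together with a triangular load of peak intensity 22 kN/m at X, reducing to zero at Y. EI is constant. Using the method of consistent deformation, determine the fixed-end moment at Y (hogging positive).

M_Y = 193.8 kN·m

Take the two fixed-end moments M_X, M_Y as redundants; the released structure is the simple span XY.
End rotations of the released simple span under the applied load (×1/EI):
  at X: point load 46.4 at a = 10.83: Pab(L + b)/(6LEI) = 212.1/EI
  at Y: point load 46.4 at a = 10.83: Pab(L + a)/(6LEI) = 333.1/EI
  at X: triangular load, peak 22: w₀L³/(45EI) = 1074/EI
  at Y: triangular load, peak 22: 7w₀L³/(360EI) = 939.8/EI
  θ_X0 = 1286/EI,  θ_Y0 = 1273/EI
Flexibility coefficients: a unit moment at one end gives L/(3EI) there and L/(6EI) at the far end, so f₁₁ = f₂₂ = 4.333/EI and f₁₂ = f₂₁ = 2.167/EI.
Compatibility — zero rotation at each built-in end:
  4.333 M_X + 2.167 M_Y = 1286
  2.167 M_X + 4.333 M_Y = 1273
Solving the pair gives M_X = 199.9 kN·m and M_Y = 193.8 kN·m (hogging).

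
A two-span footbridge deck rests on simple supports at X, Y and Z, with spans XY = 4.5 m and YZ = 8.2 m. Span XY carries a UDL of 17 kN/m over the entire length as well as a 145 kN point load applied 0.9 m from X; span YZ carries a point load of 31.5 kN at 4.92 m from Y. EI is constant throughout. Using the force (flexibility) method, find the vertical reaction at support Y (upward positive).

R_Y = 102.4 kN

Insert a hinge at Y; M_Y is the redundant, and each span becomes simply supported.
Rotations at Y on the released spans (each span's end-slope, ×1/EI):
  span XY: UDL 17: wL³/(24EI) = 64.55/EI
  span XY: point load 145 at a = 0.9: Pab(L + a)/(6LEI) = 93.96/EI
  span YZ: point load 31.5 at a = 4.92: Pab(L + b)/(6LEI) = 118.6/EI
  relative rotation θ_0 = (158.5 + 118.6)/EI = 277.1/EI
A unit hogging moment at Y produces rotation L₁/(3EI) + L₂/(3EI) = 4.233/EI.
Compatibility: M_Y·(L₁+L₂)/(3EI) = θ_0, giving M_Y = 65.46 kN·m (hogging).
Span XY, ΣM about X with M_Y applied at Y: R_Y^{XY}·4.5 = 302.6 + 65.46, so R_Y^{XY} = 81.8 kN and R_X = 221.5 − 81.8 = 139.7 kN.
Span YZ, ΣM about Z: R_Y^{YZ}·8.2 = 103.3 + 65.46, so R_Y^{YZ} = 20.58 kN and R_Z = 31.5 − 20.58 = 10.92 kN.
R_Y = 81.8 + 20.58 = 102.4 kN.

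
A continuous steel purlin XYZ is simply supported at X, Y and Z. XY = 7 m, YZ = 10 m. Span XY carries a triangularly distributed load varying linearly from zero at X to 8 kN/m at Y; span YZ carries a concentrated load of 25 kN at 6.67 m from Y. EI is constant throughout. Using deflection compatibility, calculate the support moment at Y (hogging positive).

Take M_Y as the redundant. Released structure: two simple spans XY and YZ with a hinge at Y.
Discontinuity in slope at Y on the released structure — sum the simple-span end rotations:
  span XY: triangular load, peak 8: w₀L³/(45EI) = 60.98/EI
  span YZ: point load 25 at a = 6.67: Pab(L + b)/(6LEI) = 123.4/EI
  relative rotation θ_0 = (60.98 + 123.4)/EI = 184.3/EI
A unit hogging moment at Y produces rotation L₁/(3EI) + L₂/(3EI) = 5.667/EI.
Slope continuity at Y: θ_0 = M_Y·5.667/EI, so M_Y = 184.3/5.667 = 32.53 kN·m (hogging).

M_Y = 32.53 kN·m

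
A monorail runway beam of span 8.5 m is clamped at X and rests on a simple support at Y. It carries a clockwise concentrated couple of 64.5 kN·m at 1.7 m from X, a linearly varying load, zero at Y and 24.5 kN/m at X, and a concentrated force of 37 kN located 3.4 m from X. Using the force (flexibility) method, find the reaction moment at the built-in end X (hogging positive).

M_X = 208.1 kN·m

Take the reaction at Y as the redundant and release it; the primary structure is a cantilever fixed at X.
Downward deflection at the released point Y due to the loads:
  clockwise couple 64.5 at a = 1.7: M₀a(2L − a)/(2EI) = 838.8/EI
  triangular load, peak 24.5 at the fixed end: w₀L⁴/(30EI) = 4263/EI
  point load 37 at a = 3.4: Pa²(3L − a)/(6EI) = 1575/EI
  δ_0 = 6677/EI
Flexibility coefficient — unit upward force at Y: δ_{YY} = L³/(3EI) = 204.7/EI.
The prop prevents deflection at Y: R_Y = δ_0/δ_{YY} = 6677/204.7 = 32.62 kN.
Moment equilibrium about X: M_X = Σ(load moments about X) − R_Y·L = 485.3 − 32.62×8.5 = 208.1 kN·m.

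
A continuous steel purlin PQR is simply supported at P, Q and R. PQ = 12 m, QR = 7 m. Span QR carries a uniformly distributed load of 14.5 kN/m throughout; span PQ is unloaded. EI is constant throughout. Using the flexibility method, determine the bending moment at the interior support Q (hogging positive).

M_Q = 32.72 kN·m

Take M_Q as the redundant. Released structure: two simple spans PQ and QR with a hinge at Q.
Rotations at Q on the released spans (each span's end-slope, ×1/EI):
  span QR: UDL 14.5: wL³/(24EI) = 207.2/EI
  relative rotation θ_0 = (0 + 207.2)/EI = 207.2/EI
A unit hogging moment at Q produces rotation L₁/(3EI) + L₂/(3EI) = 6.333/EI.
Slope continuity at Q: θ_0 = M_Q·6.333/EI, so M_Q = 207.2/6.333 = 32.72 kN·m (hogging).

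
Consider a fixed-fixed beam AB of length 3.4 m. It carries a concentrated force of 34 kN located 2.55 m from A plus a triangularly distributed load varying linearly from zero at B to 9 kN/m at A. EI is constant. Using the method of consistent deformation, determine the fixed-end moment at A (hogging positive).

Take the two fixed-end moments M_A, M_B as redundants; the released structure is the simple span AB.
Simple-span end rotations at A and B under the given loads:
  at A: point load 34 at a = 2.55: Pab(L + b)/(6LEI) = 15.35/EI
  at B: point load 34 at a = 2.55: Pab(L + a)/(6LEI) = 21.49/EI
  at A: triangular load, peak 9: w₀L³/(45EI) = 7.861/EI
  at B: triangular load, peak 9: 7w₀L³/(360EI) = 6.878/EI
  θ_A0 = 23.21/EI,  θ_B0 = 28.37/EI
Flexibility coefficients: a unit moment at one end gives L/(3EI) there and L/(6EI) at the far end, so f₁₁ = f₂₂ = 1.133/EI and f₁₂ = f₂₁ = 0.5667/EI.
Compatibility — zero rotation at each built-in end:
  1.133 M_A + 0.5667 M_B = 23.21
  0.5667 M_A + 1.133 M_B = 28.37
Solving the pair gives M_A = 10.62 kN·m and M_B = 19.72 kN·m (hogging).

M_A = 10.62 kN·m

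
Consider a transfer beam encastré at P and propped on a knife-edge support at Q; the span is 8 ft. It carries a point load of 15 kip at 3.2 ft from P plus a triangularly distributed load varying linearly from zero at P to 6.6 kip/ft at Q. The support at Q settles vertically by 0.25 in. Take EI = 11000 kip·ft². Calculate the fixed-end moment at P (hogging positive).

Take the reaction at Q as the redundant and release it; the primary structure is a cantilever fixed at P.
Deflection at Q on the released cantilever, summing each load's contribution:
  point load 15 at a = 3.2: Pa²(3L − a)/(6EI) = 532.5/EI
  triangular load, peak 6.6 at the free end: 11w₀L⁴/(120EI) = 2478/EI
  δ_0 = 3011/EI
Tip deflection under a unit load at Q: L³/(3EI) = 170.7/EI.
With EI = 11000 kip·ft²: δ_0 = 0.27369 ft and δ_{QQ} = 0.015515 ft/kip.
Compatibility — the beam at Q must follow the support down by 0.02083 ft: δ_0 − R_Q·δ_{QQ} = 0.02083, so R_Q = (0.27369 − 0.02083)/0.015515 = 16.3 kip.
Moment equilibrium about P: M_P = Σ(load moments about P) − R_Q·L = 188.8 − 16.3×8 = 58.42 kip·ft.

M_P = 58.42 kip·ft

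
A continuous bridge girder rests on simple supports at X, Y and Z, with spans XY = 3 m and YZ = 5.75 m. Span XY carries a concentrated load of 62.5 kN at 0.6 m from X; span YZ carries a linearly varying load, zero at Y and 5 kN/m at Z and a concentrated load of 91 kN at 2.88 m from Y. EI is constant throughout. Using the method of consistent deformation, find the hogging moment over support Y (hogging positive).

M_Y = 76.94 kN·m

Release continuity at Y by inserting a hinge; the redundant is the internal moment M_Y. The primary structure is two simply-supported spans XY and YZ.
End slopes at the hinge Y, treating each span as simply supported:
  span XY: point load 62.5 at a = 0.6: Pab(L + a)/(6LEI) = 18/EI
  span YZ: triangular load, peak 5: 7w₀L³/(360EI) = 18.48/EI
  span YZ: point load 91 at a = 2.88: Pab(L + b)/(6LEI) = 187.9/EI
  relative rotation θ_0 = (18 + 206.4)/EI = 224.4/EI
A unit hogging moment at Y produces rotation L₁/(3EI) + L₂/(3EI) = 2.917/EI.
Slope continuity at Y: θ_0 = M_Y·2.917/EI, so M_Y = 224.4/2.917 = 76.94 kN·m (hogging).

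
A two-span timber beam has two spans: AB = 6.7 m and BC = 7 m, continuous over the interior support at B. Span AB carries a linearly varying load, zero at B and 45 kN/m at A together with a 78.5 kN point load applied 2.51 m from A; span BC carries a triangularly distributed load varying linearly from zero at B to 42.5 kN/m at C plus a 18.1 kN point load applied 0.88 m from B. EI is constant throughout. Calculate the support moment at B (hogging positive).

M_B = 167.8 kN·m

Release continuity at B by inserting a hinge; the redundant is the internal moment M_B. The primary structure is two simply-supported spans AB and BC.
Discontinuity in slope at B on the released structure — sum the simple-span end rotations:
  span AB: triangular load, peak 45: 7w₀L³/(360EI) = 263.2/EI
  span AB: point load 78.5 at a = 2.51: Pab(L + a)/(6LEI) = 189.1/EI
  span BC: triangular load, peak 42.5: 7w₀L³/(360EI) = 283.5/EI
  span BC: point load 18.1 at a = 0.88: Pab(L + b)/(6LEI) = 30.45/EI
  relative rotation θ_0 = (452.3 + 313.9)/EI = 766.2/EI
A unit hogging moment at B produces rotation L₁/(3EI) + L₂/(3EI) = 4.567/EI.
Slope continuity at B: θ_0 = M_B·4.567/EI, so M_B = 766.2/4.567 = 167.8 kN·m (hogging).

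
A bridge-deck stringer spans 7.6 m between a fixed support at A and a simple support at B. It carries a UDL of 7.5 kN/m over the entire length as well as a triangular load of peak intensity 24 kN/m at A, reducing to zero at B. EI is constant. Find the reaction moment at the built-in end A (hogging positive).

Remove the prop at B; the released (primary) structure is a cantilever built in at A.
Downward deflection at the released point B due to the loads:
  UDL 7.5: wL⁴/(8EI) = 3128/EI
  triangular load, peak 24 at the fixed end: w₀L⁴/(30EI) = 2669/EI
  δ_0 = 5797/EI
Tip deflection under a unit load at B: L³/(3EI) = 146.3/EI.
Compatibility at B: δ_0 − R_B·δ_{BB} = 0, so R_B = 5797/146.3 = 39.62 kN.
Moment equilibrium about A: M_A = Σ(load moments about A) − R_B·L = 447.6 − 39.62×7.6 = 146.6 kN·m.

M_A = 146.6 kN·m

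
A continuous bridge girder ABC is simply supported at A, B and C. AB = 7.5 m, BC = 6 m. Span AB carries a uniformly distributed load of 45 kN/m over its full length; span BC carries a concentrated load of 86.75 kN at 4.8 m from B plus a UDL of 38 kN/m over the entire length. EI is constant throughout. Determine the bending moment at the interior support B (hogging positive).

M_B = 274 kN·m

Insert a hinge at B; M_B is the redundant, and each span becomes simply supported.
End slopes at the hinge B, treating each span as simply supported:
  span AB: UDL 45: wL³/(24EI) = 791/EI
  span BC: point load 86.75 at a = 4.8: Pab(L + b)/(6LEI) = 99.94/EI
  span BC: UDL 38: wL³/(24EI) = 342/EI
  relative rotation θ_0 = (791 + 441.9)/EI = 1233/EI
A unit hogging moment at B produces rotation L₁/(3EI) + L₂/(3EI) = 4.5/EI.
Slope continuity at B: θ_0 = M_B·4.5/EI, so M_B = 1233/4.5 = 274 kN·m (hogging).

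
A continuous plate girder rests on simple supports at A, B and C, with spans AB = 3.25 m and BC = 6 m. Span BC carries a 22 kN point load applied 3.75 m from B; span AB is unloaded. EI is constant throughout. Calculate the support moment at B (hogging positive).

M_B = 13.8 kN·m

Take M_B as the redundant. Released structure: two simple spans AB and BC with a hinge at B.
Rotations at B on the released spans (each span's end-slope, ×1/EI):
  span BC: point load 22 at a = 3.75: Pab(L + b)/(6LEI) = 42.54/EI
  relative rotation θ_0 = (0 + 42.54)/EI = 42.54/EI
A unit hogging moment at B produces rotation L₁/(3EI) + L₂/(3EI) = 3.083/EI.
Slope continuity at B: θ_0 = M_B·3.083/EI, so M_B = 42.54/3.083 = 13.8 kN·m (hogging).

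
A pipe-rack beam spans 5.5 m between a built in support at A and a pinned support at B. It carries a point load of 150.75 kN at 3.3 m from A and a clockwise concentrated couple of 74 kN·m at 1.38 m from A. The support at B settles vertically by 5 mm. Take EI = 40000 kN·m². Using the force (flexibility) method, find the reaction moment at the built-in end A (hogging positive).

Remove the prop at B; the released (primary) structure is a cantilever built in at A.
Primary-structure tip deflection at B by superposition:
  point load 150.75 at a = 3.3: Pa²(3L − a)/(6EI) = 3612/EI
  clockwise couple 74 at a = 1.38: M₀a(2L − a)/(2EI) = 491.2/EI
  δ_0 = 4103/EI
Flexibility coefficient — unit upward force at B: δ_{BB} = L³/(3EI) = 55.46/EI.
With EI = 40000 kN·m²: δ_0 = 0.10257 m and δ_{BB} = 0.001386 m/kN.
Compatibility — the beam at B must follow the support down by 0.005 m: δ_0 − R_B·δ_{BB} = 0.005, so R_B = (0.10257 − 0.005)/0.001386 = 70.37 kN.
Moment equilibrium about A: M_A = Σ(load moments about A) − R_B·L = 571.5 − 70.37×5.5 = 184.4 kN·m.

M_A = 184.4 kN·m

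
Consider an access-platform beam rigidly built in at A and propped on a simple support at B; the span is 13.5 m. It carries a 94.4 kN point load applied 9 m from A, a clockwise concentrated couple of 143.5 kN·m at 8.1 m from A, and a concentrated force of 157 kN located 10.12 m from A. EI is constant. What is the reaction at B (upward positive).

R_B = 161.6 kN

Choose R_B as the redundant. The primary structure is the cantilever fixed at A.
Deflection at B on the released cantilever, summing each load's contribution:
  point load 94.4 at a = 9: Pa²(3L − a)/(6EI) = 40144/EI
  clockwise couple 143.5 at a = 8.1: M₀a(2L − a)/(2EI) = 10984/EI
  point load 157 at a = 10.12: Pa²(3L − a)/(6EI) = 81414/EI
  δ_0 = 132541/EI
Flexibility coefficient — unit upward force at B: δ_{BB} = L³/(3EI) = 820.1/EI.
The prop prevents deflection at B: R_B = δ_0/δ_{BB} = 132541/820.1 = 161.6 kN.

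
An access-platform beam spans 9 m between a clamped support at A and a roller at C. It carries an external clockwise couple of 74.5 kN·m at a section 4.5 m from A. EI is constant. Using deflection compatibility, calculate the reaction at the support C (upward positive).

Remove the prop at C; the released (primary) structure is a cantilever built in at A.
Primary-structure tip deflection at C by superposition:
  clockwise couple 74.5 at a = 4.5: M₀a(2L − a)/(2EI) = 2263/EI
Tip deflection under a unit load at C: L³/(3EI) = 243/EI.
The prop prevents deflection at C: R_C = δ_0/δ_{CC} = 2263/243 = 9.312 kN.

R_C = 9.312 kN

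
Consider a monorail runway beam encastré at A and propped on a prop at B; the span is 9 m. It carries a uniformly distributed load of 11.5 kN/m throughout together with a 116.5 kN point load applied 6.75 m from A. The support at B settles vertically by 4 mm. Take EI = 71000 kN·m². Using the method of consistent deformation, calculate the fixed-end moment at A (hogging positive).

Remove the prop at B; the released (primary) structure is a cantilever built in at A.
Primary-structure tip deflection at B by superposition:
  UDL 11.5: wL⁴/(8EI) = 9431/EI
  point load 116.5 at a = 6.75: Pa²(3L − a)/(6EI) = 17915/EI
  δ_0 = 27346/EI
Tip deflection under a unit load at B: L³/(3EI) = 243/EI.
With EI = 71000 kN·m²: δ_0 = 0.38516 m and δ_{BB} = 0.003423 m/kN.
Compatibility — the beam at B must follow the support down by 0.004 m: δ_0 − R_B·δ_{BB} = 0.004, so R_B = (0.38516 − 0.004)/0.003423 = 111.4 kN.
Moment equilibrium about A: M_A = Σ(load moments about A) − R_B·L = 1252 − 111.4×9 = 249.8 kN·m.

M_A = 249.8 kN·m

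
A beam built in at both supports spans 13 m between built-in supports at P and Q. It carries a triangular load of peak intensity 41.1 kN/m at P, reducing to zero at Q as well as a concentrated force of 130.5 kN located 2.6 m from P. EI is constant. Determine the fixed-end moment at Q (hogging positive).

M_Q = 285.8 kN·m

Release both end moments; the primary structure is a simply-supported span PQ with redundants M_P and M_Q.
Simple-span end rotations at P and Q under the given loads:
  at P: triangular load, peak 41.1: w₀L³/(45EI) = 2007/EI
  at Q: triangular load, peak 41.1: 7w₀L³/(360EI) = 1756/EI
  at P: point load 130.5 at a = 2.6: Pab(L + b)/(6LEI) = 1059/EI
  at Q: point load 130.5 at a = 2.6: Pab(L + a)/(6LEI) = 705.7/EI
  θ_P0 = 3065/EI,  θ_Q0 = 2462/EI
Flexibility coefficients: a unit moment at one end gives L/(3EI) there and L/(6EI) at the far end, so f₁₁ = f₂₂ = 4.333/EI and f₁₂ = f₂₁ = 2.167/EI.
Compatibility — zero rotation at each built-in end:
  4.333 M_P + 2.167 M_Q = 3065
  2.167 M_P + 4.333 M_Q = 2462
Solving the pair gives M_P = 564.4 kN·m and M_Q = 285.8 kN·m (hogging).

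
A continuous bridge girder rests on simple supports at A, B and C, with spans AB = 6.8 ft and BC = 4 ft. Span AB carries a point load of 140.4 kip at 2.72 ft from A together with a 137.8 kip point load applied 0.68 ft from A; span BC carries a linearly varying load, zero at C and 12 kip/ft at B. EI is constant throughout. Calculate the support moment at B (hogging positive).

Release continuity at B by inserting a hinge; the redundant is the internal moment M_B. The primary structure is two simply-supported spans AB and BC.
Discontinuity in slope at B on the released structure — sum the simple-span end rotations:
  span AB: point load 140.4 at a = 2.72: Pab(L + a)/(6LEI) = 363.6/EI
  span AB: point load 137.8 at a = 0.68: Pab(L + a)/(6LEI) = 105.1/EI
  span BC: triangular load, peak 12: w₀L³/(45EI) = 17.07/EI
  relative rotation θ_0 = (468.7 + 17.07)/EI = 485.8/EI
A unit hogging moment at B produces rotation L₁/(3EI) + L₂/(3EI) = 3.6/EI.
Slope continuity at B: θ_0 = M_B·3.6/EI, so M_B = 485.8/3.6 = 134.9 kip·ft (hogging).

M_B = 134.9 kip·ft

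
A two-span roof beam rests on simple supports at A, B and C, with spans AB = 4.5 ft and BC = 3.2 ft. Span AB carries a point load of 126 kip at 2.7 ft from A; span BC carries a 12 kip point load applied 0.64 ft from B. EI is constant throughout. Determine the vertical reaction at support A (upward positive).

Insert a hinge at B; M_B is the redundant, and each span becomes simply supported.
Discontinuity in slope at B on the released structure — sum the simple-span end rotations:
  span AB: point load 126 at a = 2.7: Pab(L + a)/(6LEI) = 163.3/EI
  span BC: point load 12 at a = 0.64: Pab(L + b)/(6LEI) = 5.898/EI
  relative rotation θ_0 = (163.3 + 5.898)/EI = 169.2/EI
A unit hogging moment at B produces rotation L₁/(3EI) + L₂/(3EI) = 2.567/EI.
Compatibility: M_B·(L₁+L₂)/(3EI) = θ_0, giving M_B = 65.92 kip·ft (hogging).
Span AB, ΣM about A with M_B applied at B: R_B^{AB}·4.5 = 340.2 + 65.92, so R_B^{AB} = 90.25 kip and R_A = 126 − 90.25 = 35.75 kip.

R_A = 35.75 kip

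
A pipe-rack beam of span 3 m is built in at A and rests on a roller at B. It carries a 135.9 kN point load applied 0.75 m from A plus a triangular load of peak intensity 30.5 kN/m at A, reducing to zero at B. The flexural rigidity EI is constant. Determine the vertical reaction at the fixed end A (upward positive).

R_A = 160.8 kN

Remove the prop at B; the released (primary) structure is a cantilever built in at A.
Deflection at B on the released cantilever, summing each load's contribution:
  point load 135.9 at a = 0.75: Pa²(3L − a)/(6EI) = 105.1/EI
  triangular load, peak 30.5 at the fixed end: w₀L⁴/(30EI) = 82.35/EI
  δ_0 = 187.5/EI
Flexibility coefficient — unit upward force at B: δ_{BB} = L³/(3EI) = 9/EI.
The prop prevents deflection at B: R_B = δ_0/δ_{BB} = 187.5/9 = 20.83 kN.
Vertical equilibrium: R_A = ΣP − R_B = 181.7 − 20.83 = 160.8 kN.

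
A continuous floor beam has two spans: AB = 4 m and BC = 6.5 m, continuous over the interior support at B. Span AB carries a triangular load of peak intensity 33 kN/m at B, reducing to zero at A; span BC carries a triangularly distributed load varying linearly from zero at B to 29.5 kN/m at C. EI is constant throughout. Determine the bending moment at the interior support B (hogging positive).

M_B = 58.42 kN·m

Take M_B as the redundant. Released structure: two simple spans AB and BC with a hinge at B.
Rotations at B on the released spans (each span's end-slope, ×1/EI):
  span AB: triangular load, peak 33: w₀L³/(45EI) = 46.93/EI
  span BC: triangular load, peak 29.5: 7w₀L³/(360EI) = 157.5/EI
  relative rotation θ_0 = (46.93 + 157.5)/EI = 204.5/EI
A unit hogging moment at B produces rotation L₁/(3EI) + L₂/(3EI) = 3.5/EI.
Compatibility: M_B·(L₁+L₂)/(3EI) = θ_0, giving M_B = 58.42 kN·m (hogging).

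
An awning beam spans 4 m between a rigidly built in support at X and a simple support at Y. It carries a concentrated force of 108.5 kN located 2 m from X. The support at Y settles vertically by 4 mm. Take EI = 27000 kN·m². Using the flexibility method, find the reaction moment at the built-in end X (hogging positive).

M_X = 101.6 kN·m

Remove the prop at Y; the released (primary) structure is a cantilever built in at X.
Free-end deflection of the primary structure under the applied loading (downward +):
  point load 108.5 at a = 2: Pa²(3L − a)/(6EI) = 723.3/EI
Flexibility coefficient — unit upward force at Y: δ_{YY} = L³/(3EI) = 21.33/EI.
With EI = 27000 kN·m²: δ_0 = 0.02679 m and δ_{YY} = 0.00079 m/kN.
Compatibility — the beam at Y must follow the support down by 0.004 m: δ_0 − R_Y·δ_{YY} = 0.004, so R_Y = (0.02679 − 0.004)/0.00079 = 28.84 kN.
Moment equilibrium about X: M_X = Σ(load moments about X) − R_Y·L = 217 − 28.84×4 = 101.6 kN·m.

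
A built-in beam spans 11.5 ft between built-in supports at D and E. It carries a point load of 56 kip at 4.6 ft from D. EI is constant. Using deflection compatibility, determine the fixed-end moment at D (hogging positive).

M_D = 92.74 kip·ft

Release both end moments; the primary structure is a simply-supported span DE with redundants M_D and M_E.
End rotations of the released simple span under the applied load (×1/EI):
  at D: point load 56 at a = 4.6: Pab(L + b)/(6LEI) = 474/EI
  at E: point load 56 at a = 4.6: Pab(L + a)/(6LEI) = 414.7/EI
  θ_D0 = 474/EI,  θ_E0 = 414.7/EI
Flexibility coefficients: a unit moment at one end gives L/(3EI) there and L/(6EI) at the far end, so f₁₁ = f₂₂ = 3.833/EI and f₁₂ = f₂₁ = 1.917/EI.
Compatibility — zero rotation at each built-in end:
  3.833 M_D + 1.917 M_E = 474
  1.917 M_D + 3.833 M_E = 414.7
Solving the pair gives M_D = 92.74 kip·ft and M_E = 61.82 kip·ft (hogging).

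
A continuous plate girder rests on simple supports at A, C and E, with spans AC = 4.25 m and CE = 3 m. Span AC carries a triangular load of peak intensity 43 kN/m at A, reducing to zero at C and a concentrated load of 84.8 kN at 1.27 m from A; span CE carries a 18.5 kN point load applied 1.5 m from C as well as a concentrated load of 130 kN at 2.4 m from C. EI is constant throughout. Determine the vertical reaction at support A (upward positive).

Take M_C as the redundant. Released structure: two simple spans AC and CE with a hinge at C.
Discontinuity in slope at C on the released structure — sum the simple-span end rotations:
  span AC: triangular load, peak 43: 7w₀L³/(360EI) = 64.18/EI
  span AC: point load 84.8 at a = 1.27: Pab(L + a)/(6LEI) = 69.47/EI
  span CE: point load 18.5 at a = 1.5: Pab(L + b)/(6LEI) = 10.41/EI
  span CE: point load 130 at a = 2.4: Pab(L + b)/(6LEI) = 37.44/EI
  relative rotation θ_0 = (133.7 + 47.85)/EI = 181.5/EI
A unit hogging moment at C produces rotation L₁/(3EI) + L₂/(3EI) = 2.417/EI.
Compatibility: M_C·(L₁+L₂)/(3EI) = θ_0, giving M_C = 75.1 kN·m (hogging).
Span AC, ΣM about A with M_C applied at C: R_C^{AC}·4.25 = 237.1 + 75.1, so R_C^{AC} = 73.47 kN and R_A = 176.2 − 73.47 = 102.7 kN.

R_A = 102.7 kN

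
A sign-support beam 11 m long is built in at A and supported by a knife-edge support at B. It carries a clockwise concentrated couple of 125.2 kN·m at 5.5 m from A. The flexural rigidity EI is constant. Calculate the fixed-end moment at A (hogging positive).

Choose R_B as the redundant. The primary structure is the cantilever fixed at A.
Downward deflection at the released point B due to the loads:
  clockwise couple 125.2 at a = 5.5: M₀a(2L − a)/(2EI) = 5681/EI
Tip deflection under a unit load at B: L³/(3EI) = 443.7/EI.
Compatibility at B: δ_0 − R_B·δ_{BB} = 0, so R_B = 5681/443.7 = 12.8 kN.
Moment equilibrium about A: M_A = Σ(load moments about A) − R_B·L = 125.2 − 12.8×11 = -15.65 kN·m.

M_A = -15.65 kN·m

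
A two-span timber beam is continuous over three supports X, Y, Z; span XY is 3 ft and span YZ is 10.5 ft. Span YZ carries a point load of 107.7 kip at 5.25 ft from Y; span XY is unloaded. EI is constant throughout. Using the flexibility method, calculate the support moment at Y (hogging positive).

Release continuity at Y by inserting a hinge; the redundant is the internal moment M_Y. The primary structure is two simply-supported spans XY and YZ.
Discontinuity in slope at Y on the released structure — sum the simple-span end rotations:
  span YZ: point load 107.7 at a = 5.25: Pab(L + b)/(6LEI) = 742.1/EI
  relative rotation θ_0 = (0 + 742.1)/EI = 742.1/EI
A unit hogging moment at Y produces rotation L₁/(3EI) + L₂/(3EI) = 4.5/EI.
Slope continuity at Y: θ_0 = M_Y·4.5/EI, so M_Y = 742.1/4.5 = 164.9 kip·ft (hogging).

M_Y = 164.9 kip·ft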